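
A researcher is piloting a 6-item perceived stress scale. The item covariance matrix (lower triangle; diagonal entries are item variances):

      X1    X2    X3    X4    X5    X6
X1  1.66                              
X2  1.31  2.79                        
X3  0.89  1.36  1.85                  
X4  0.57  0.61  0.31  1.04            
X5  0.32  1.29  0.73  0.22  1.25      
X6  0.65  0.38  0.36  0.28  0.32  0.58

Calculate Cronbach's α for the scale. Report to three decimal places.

Cronbach's α = 0.812

ΣVar(i) = 1.66 + 2.79 + 1.85 + 1.04 + 1.25 + 0.58 = 9.17
Sum of the distinct covariances = 9.60
Var(T) = 9.17 + 2 × 9.60 = 28.37
α = (k/(k−1))·(1 − ΣVar(i)/Var(T)) = (6/5)·(1 − 9.17/28.37) = 0.812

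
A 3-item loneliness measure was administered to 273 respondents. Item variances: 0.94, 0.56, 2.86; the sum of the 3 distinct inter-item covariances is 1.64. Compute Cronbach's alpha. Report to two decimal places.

Cronbach's alpha = 0.64

Σσᵢ² = 0.94 + 0.56 + 2.86 = 4.36
Sum of distinct covariances = 1.64
Var(T) = Σσᵢ² + 2·Σcov = 4.36 + 2 × 1.64 = 7.64
α = (3/2)·(1 − 4.36/7.64) = 0.64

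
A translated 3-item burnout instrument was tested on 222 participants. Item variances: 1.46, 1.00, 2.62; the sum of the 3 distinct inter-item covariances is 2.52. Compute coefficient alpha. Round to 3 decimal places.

ΣVar(i) = 1.46 + 1.00 + 2.62 = 5.08
Sum of distinct covariances = 2.52
σ²_total = ΣVar(i) + 2·Σcov = 5.08 + 2 × 2.52 = 10.12
α = (3/2)·(1 − 5.08/10.12) = 0.747

coefficient alpha = 0.747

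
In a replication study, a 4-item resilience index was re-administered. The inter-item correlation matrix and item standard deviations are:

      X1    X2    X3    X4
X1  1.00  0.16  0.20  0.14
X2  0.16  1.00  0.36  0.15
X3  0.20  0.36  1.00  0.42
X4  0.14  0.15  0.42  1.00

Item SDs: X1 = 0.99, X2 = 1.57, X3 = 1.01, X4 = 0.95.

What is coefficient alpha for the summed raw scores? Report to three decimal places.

Σσ²ᵢ = 0.99² + 1.57² + 1.01² + 0.95² = 5.3676
Covariances σ_ij = r_ij · s_i · s_j:
  σ(X1,X2) = 0.16 × 0.99 × 1.57 = 0.2487
  σ(X1,X3) = 0.20 × 0.99 × 1.01 = 0.2000
  σ(X1,X4) = 0.14 × 0.99 × 0.95 = 0.1317
  σ(X2,X3) = 0.36 × 1.57 × 1.01 = 0.5709
  σ(X2,X4) = 0.15 × 1.57 × 0.95 = 0.2237
  σ(X3,X4) = 0.42 × 1.01 × 0.95 = 0.4030
σ²_T = Σσ²ᵢ + 2·Σσ_ij = 5.3676 + 2 × 1.7780 = 8.9236
α = (4/3)·(1 − 5.3676/8.9236) = 0.531

α = 0.531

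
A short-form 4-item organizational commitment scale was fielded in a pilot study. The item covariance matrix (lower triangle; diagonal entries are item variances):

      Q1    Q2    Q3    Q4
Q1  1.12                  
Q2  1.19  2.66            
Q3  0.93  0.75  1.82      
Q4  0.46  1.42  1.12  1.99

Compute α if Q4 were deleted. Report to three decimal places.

α = 0.759

Remaining items: Q1, Q2, Q3 (k = 3).
Σσᵢ² = 1.12 + 2.66 + 1.82 = 5.60
σ²_T = 5.60 + 2 × 2.87 = 11.34
α (item deleted) = (3/2)·(1 − 5.60/11.34) = 0.759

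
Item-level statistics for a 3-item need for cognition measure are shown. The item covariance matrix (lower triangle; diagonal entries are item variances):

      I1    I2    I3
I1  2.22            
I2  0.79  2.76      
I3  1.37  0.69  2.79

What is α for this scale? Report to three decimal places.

ΣVar(i) = 2.22 + 2.76 + 2.79 = 7.77
Sum of the distinct covariances = 2.85
Var(T) = 7.77 + 2 × 2.85 = 13.47
α = (k/(k−1))·(1 − ΣVar(i)/Var(T)) = (3/2)·(1 − 7.77/13.47) = 0.635

α = 0.635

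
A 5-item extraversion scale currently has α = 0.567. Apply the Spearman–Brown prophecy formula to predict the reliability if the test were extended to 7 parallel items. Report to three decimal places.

Length factor m = 7/5 = 1.4000
α' = m·α / (1 + (m−1)·α)
   = 7/5 × 0.567 / (1 + (7/5 − 1) × 0.567)
   = 0.7938 / 1.2268 = 0.647

predicted reliability = 0.647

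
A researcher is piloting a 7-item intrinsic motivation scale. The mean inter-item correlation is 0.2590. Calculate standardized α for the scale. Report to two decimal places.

Standardized α = k·r̄ / (1 + (k−1)·r̄) = 7 × 0.2590 / (1 + 6 × 0.2590)
  = 1.8130 / 2.5540 = 0.71

α = 0.71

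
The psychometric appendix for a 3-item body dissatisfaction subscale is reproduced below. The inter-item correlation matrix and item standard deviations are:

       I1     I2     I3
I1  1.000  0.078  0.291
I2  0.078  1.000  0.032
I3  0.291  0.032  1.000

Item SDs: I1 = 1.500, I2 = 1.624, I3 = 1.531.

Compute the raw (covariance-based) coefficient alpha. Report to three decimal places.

α = 0.309

Σσ²ᵢ = 1.500² + 1.624² + 1.531² = 7.2313
Covariances σ_ij = r_ij · s_i · s_j:
  σ(I1,I2) = 0.078 × 1.500 × 1.624 = 0.1900
  σ(I1,I3) = 0.291 × 1.500 × 1.531 = 0.6683
  σ(I2,I3) = 0.032 × 1.624 × 1.531 = 0.0796
σ²_T = Σσ²ᵢ + 2·Σσ_ij = 7.2313 + 2 × 0.9379 = 9.1071
α = (3/2)·(1 − 7.2313/9.1071) = 0.309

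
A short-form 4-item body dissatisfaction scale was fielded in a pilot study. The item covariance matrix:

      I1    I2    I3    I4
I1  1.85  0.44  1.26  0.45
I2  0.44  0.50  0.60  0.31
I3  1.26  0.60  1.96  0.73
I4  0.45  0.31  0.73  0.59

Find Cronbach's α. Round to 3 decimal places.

Σσ²ᵢ = 1.85 + 0.50 + 1.96 + 0.59 = 4.90
Σ_{i<j} σ_ij = 3.79
Var(T) = 4.90 + 2 × 3.79 = 12.48
α = (k/(k−1))·(1 − Σσ²ᵢ/Var(T)) = (4/3)·(1 − 4.90/12.48) = 0.810

Cronbach's α = 0.810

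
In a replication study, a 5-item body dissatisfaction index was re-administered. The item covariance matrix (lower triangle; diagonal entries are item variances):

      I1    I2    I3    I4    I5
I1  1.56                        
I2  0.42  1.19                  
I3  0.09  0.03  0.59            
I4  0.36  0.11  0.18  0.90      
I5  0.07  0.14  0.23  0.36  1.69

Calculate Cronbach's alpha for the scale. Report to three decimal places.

Σσ²ᵢ = 1.56 + 1.19 + 0.59 + 0.90 + 1.69 = 5.93
Sum of off-diagonal covariances = 1.99
σ²_total = 5.93 + 2 × 1.99 = 9.91
α = (k/(k−1))·(1 − Σσ²ᵢ/σ²_total) = (5/4)·(1 − 5.93/9.91) = 0.502

α = 0.502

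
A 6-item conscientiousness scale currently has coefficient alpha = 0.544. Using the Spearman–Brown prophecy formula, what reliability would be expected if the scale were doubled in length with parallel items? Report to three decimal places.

Length factor m = 2
α' = m·α / (1 + (m−1)·α)
   = 2 × 0.544 / (1 + (2 − 1) × 0.544)
   = 1.0880 / 1.5440 = 0.705

predicted reliability = 0.705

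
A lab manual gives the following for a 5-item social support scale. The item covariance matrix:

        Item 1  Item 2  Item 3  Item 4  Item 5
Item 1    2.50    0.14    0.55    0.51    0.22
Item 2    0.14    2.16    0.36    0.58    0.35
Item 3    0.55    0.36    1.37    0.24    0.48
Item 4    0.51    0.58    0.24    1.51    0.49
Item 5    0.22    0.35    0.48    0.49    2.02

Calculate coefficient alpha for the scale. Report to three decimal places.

coefficient alpha = 0.563

sum of item variances = 2.50 + 2.16 + 1.37 + 1.51 + 2.02 = 9.56
Sum of off-diagonal covariances = 3.92
σ²_T = 9.56 + 2 × 3.92 = 17.40
α = (k/(k−1))·(1 − sum of item variances/σ²_T) = (5/4)·(1 − 9.56/17.40) = 0.563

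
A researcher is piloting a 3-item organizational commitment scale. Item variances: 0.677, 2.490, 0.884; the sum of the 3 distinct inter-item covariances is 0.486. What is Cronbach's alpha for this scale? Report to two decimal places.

sum of item variances = 0.677 + 2.490 + 0.884 = 4.051
Sum of distinct covariances = 0.486
Var(T) = sum of item variances + 2·Σcov = 4.051 + 2 × 0.486 = 5.023
α = (3/2)·(1 − 4.051/5.023) = 0.29

α = 0.29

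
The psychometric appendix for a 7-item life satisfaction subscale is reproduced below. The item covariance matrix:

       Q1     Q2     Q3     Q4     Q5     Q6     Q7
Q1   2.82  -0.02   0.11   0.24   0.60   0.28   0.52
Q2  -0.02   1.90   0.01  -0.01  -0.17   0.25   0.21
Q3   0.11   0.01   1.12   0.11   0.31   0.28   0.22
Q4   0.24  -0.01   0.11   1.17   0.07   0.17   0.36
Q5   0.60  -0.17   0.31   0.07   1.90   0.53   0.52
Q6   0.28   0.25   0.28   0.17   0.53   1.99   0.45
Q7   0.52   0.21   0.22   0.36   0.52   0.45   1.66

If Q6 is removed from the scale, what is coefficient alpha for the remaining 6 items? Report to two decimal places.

coefficient alpha = 0.44

Remaining items: Q1, Q2, Q3, Q4, Q5, Q7 (k = 6).
sum of item variances = 2.82 + 1.90 + 1.12 + 1.17 + 1.90 + 1.66 = 10.57
σ²_total = 10.57 + 2 × 3.08 = 16.73
α (item deleted) = (6/5)·(1 − 10.57/16.73) = 0.44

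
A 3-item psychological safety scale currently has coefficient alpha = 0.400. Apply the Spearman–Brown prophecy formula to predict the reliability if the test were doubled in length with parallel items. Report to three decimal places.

predicted reliability = 0.571

Length factor m = 2
α' = m·α / (1 + (m−1)·α)
   = 2 × 0.400 / (1 + (2 − 1) × 0.400)
   = 0.8000 / 1.4000 = 0.571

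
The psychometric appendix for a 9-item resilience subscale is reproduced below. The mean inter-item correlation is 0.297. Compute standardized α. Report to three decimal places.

Standardized α = k·r̄ / (1 + (k−1)·r̄) = 9 × 0.297 / (1 + 8 × 0.297)
  = 2.6730 / 3.3760 = 0.792

standardized α = 0.792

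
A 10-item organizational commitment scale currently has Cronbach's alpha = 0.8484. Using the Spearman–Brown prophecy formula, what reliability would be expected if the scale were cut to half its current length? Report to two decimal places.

predicted reliability = 0.74

Length factor m = 1/2
α' = m·α / (1 − (1−m)·α)
   = 1/2 × 0.8484 / (1 − (1 − 1/2) × 0.8484)
   = 0.4242 / 0.5758 = 0.74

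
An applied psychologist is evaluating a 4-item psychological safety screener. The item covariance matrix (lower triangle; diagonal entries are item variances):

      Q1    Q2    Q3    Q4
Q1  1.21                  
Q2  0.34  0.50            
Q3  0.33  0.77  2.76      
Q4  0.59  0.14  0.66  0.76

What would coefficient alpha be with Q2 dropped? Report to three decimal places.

coefficient alpha = 0.601

Remaining items: Q1, Q3, Q4 (k = 3).
Σσᵢ² = 1.21 + 2.76 + 0.76 = 4.73
σ²_total = 4.73 + 2 × 1.58 = 7.89
α (item deleted) = (3/2)·(1 − 4.73/7.89) = 0.601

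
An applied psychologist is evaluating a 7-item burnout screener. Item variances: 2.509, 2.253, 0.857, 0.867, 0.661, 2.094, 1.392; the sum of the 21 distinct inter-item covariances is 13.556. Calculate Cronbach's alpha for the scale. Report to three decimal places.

Cronbach's alpha = 0.838

Σσᵢ² = 2.509 + 2.253 + 0.857 + 0.867 + 0.661 + 2.094 + 1.392 = 10.633
Sum of distinct covariances = 13.556
total variance = Σσᵢ² + 2·Σcov = 10.633 + 2 × 13.556 = 37.745
α = (7/6)·(1 − 10.633/37.745) = 0.838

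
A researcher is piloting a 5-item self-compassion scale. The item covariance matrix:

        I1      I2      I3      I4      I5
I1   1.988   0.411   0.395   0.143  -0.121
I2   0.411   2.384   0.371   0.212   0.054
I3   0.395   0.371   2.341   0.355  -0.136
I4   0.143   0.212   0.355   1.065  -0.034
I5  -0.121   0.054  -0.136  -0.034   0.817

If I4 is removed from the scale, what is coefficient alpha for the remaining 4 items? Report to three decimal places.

coefficient alpha = 0.274

Remaining items: I1, I2, I3, I5 (k = 4).
sum of item variances = 1.988 + 2.384 + 2.341 + 0.817 = 7.530
σ²_T = 7.530 + 2 × 0.974 = 9.478
α (item deleted) = (4/3)·(1 − 7.530/9.478) = 0.274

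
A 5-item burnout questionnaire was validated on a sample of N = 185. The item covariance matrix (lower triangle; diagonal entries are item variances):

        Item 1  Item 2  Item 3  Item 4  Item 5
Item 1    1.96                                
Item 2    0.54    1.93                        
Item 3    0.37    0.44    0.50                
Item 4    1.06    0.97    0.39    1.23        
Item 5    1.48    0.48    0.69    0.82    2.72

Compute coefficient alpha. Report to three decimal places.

Σσᵢ² = 1.96 + 1.93 + 0.50 + 1.23 + 2.72 = 8.34
Σ_{i<j} σ_ij = 7.24
σ²_T = 8.34 + 2 × 7.24 = 22.82
α = (k/(k−1))·(1 − Σσᵢ²/σ²_T) = (5/4)·(1 − 8.34/22.82) = 0.793

α = 0.793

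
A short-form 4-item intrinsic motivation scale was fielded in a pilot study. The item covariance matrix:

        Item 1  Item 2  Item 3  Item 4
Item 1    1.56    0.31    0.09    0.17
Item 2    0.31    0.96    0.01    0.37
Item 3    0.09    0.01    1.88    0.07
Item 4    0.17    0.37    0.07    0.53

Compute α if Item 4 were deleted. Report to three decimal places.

α = 0.236

Remaining items: Item 1, Item 2, Item 3 (k = 3).
sum of item variances = 1.56 + 0.96 + 1.88 = 4.40
Var(T) = 4.40 + 2 × 0.41 = 5.22
α (item deleted) = (3/2)·(1 − 4.40/5.22) = 0.236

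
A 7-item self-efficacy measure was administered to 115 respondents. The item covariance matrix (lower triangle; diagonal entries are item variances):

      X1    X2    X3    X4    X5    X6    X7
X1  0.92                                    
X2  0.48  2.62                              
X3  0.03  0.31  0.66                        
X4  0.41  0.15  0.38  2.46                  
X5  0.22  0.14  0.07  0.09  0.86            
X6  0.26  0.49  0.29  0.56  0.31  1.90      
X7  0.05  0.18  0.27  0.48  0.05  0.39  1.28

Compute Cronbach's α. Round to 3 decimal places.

ΣVar(i) = 0.92 + 2.62 + 0.66 + 2.46 + 0.86 + 1.90 + 1.28 = 10.70
Sum of the distinct covariances = 5.61
σ²_total = 10.70 + 2 × 5.61 = 21.92
α = (k/(k−1))·(1 − ΣVar(i)/σ²_total) = (7/6)·(1 − 10.70/21.92) = 0.597

Cronbach's α = 0.597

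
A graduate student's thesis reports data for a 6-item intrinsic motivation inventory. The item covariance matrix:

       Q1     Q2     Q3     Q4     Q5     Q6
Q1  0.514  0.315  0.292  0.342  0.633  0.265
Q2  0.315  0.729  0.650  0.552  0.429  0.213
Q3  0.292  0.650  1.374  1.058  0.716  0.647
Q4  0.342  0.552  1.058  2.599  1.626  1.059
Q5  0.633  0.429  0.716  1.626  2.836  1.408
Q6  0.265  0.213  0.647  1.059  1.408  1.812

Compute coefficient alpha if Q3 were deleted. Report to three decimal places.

coefficient alpha = 0.771

Remaining items: Q1, Q2, Q4, Q5, Q6 (k = 5).
Σσ²ᵢ = 0.514 + 0.729 + 2.599 + 2.836 + 1.812 = 8.490
σ²_T = 8.490 + 2 × 6.842 = 22.174
α (item deleted) = (5/4)·(1 − 8.490/22.174) = 0.771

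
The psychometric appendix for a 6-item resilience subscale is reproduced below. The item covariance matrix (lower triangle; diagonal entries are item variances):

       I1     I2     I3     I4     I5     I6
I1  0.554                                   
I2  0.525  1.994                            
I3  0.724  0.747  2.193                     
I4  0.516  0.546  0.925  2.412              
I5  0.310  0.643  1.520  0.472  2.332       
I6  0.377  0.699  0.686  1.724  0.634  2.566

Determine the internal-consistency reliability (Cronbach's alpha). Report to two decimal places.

Cronbach's alpha = 0.78

sum of item variances = 0.554 + 1.994 + 2.193 + 2.412 + 2.332 + 2.566 = 12.051
Sum of the distinct covariances = 11.048
σ²_T = 12.051 + 2 × 11.048 = 34.147
α = (k/(k−1))·(1 − sum of item variances/σ²_T) = (6/5)·(1 − 12.051/34.147) = 0.78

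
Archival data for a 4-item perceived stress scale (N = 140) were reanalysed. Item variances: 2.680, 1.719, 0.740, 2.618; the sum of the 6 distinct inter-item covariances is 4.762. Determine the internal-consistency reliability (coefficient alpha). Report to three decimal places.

Σσᵢ² = 2.680 + 1.719 + 0.740 + 2.618 = 7.757
Sum of distinct covariances = 4.762
total variance = Σσᵢ² + 2·Σcov = 7.757 + 2 × 4.762 = 17.281
α = (4/3)·(1 − 7.757/17.281) = 0.735

coefficient alpha = 0.735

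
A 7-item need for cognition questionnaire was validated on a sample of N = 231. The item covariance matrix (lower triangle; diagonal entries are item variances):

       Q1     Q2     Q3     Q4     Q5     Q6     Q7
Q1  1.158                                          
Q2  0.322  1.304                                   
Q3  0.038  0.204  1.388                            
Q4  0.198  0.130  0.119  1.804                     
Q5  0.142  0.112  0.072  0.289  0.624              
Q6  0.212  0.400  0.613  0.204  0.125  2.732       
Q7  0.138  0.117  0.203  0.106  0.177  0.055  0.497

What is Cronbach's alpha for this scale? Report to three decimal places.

α = 0.531

sum of item variances = 1.158 + 1.304 + 1.388 + 1.804 + 0.624 + 2.732 + 0.497 = 9.507
Σ_{i<j} σ_ij = 3.976
total variance = 9.507 + 2 × 3.976 = 17.459
α = (k/(k−1))·(1 − sum of item variances/total variance) = (7/6)·(1 − 9.507/17.459) = 0.531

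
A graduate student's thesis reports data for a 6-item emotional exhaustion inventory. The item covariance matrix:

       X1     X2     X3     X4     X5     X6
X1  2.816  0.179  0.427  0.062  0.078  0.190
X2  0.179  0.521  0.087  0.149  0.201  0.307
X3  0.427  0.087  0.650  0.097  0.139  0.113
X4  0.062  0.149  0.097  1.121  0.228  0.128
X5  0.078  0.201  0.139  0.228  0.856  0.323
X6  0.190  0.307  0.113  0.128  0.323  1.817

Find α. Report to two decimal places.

ΣVar(i) = 2.816 + 0.521 + 0.650 + 1.121 + 0.856 + 1.817 = 7.781
Sum of off-diagonal covariances = 2.708
total variance = 7.781 + 2 × 2.708 = 13.197
α = (k/(k−1))·(1 − ΣVar(i)/total variance) = (6/5)·(1 − 7.781/13.197) = 0.49

α = 0.49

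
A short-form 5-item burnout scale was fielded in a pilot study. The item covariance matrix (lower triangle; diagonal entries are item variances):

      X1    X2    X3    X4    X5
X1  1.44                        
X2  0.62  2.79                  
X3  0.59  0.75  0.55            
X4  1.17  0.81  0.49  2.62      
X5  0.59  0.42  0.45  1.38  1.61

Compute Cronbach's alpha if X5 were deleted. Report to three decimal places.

α = 0.727

Remaining items: X1, X2, X3, X4 (k = 4).
Σσᵢ² = 1.44 + 2.79 + 0.55 + 2.62 = 7.40
total variance = 7.40 + 2 × 4.43 = 16.26
α (item deleted) = (4/3)·(1 − 7.40/16.26) = 0.727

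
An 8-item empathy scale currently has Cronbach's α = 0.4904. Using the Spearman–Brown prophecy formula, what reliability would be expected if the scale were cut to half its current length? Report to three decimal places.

predicted reliability = 0.325

Length factor m = 1/2
α' = m·α / (1 − (1−m)·α)
   = 1/2 × 0.4904 / (1 − (1 − 1/2) × 0.4904)
   = 0.2452 / 0.7548 = 0.325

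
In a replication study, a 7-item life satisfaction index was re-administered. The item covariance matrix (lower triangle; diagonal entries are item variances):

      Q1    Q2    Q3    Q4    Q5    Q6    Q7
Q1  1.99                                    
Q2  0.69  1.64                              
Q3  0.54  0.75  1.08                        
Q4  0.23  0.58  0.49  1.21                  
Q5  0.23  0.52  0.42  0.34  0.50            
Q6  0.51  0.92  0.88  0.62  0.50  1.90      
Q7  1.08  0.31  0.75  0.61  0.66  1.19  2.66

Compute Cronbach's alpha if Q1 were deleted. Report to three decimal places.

Remaining items: Q2, Q3, Q4, Q5, Q6, Q7 (k = 6).
Σσ²ᵢ = 1.64 + 1.08 + 1.21 + 0.50 + 1.90 + 2.66 = 8.99
σ²_total = 8.99 + 2 × 9.54 = 28.07
α (item deleted) = (6/5)·(1 − 8.99/28.07) = 0.816

α = 0.816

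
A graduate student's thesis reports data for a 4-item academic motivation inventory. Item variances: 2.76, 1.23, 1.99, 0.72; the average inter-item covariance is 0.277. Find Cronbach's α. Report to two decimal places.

Cronbach's α = 0.44

Σσᵢ² = 2.76 + 1.23 + 1.99 + 0.72 = 6.70
Sum of the 6 distinct covariances = 6 × 0.277 = 1.662
total variance = Σσᵢ² + 2·Σcov = 6.70 + 2 × 1.662 = 10.024
α = (4/3)·(1 − 6.70/10.024) = 0.44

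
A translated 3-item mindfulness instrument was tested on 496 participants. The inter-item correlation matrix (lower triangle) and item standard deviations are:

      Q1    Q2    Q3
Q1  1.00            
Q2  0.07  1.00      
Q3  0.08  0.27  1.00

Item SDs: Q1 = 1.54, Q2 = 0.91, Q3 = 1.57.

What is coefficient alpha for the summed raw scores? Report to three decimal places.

α = 0.289

Σσ²ᵢ = 1.54² + 0.91² + 1.57² = 5.6646
Covariances σ_ij = r_ij · s_i · s_j:
  σ(Q1,Q2) = 0.07 × 1.54 × 0.91 = 0.0981
  σ(Q1,Q3) = 0.08 × 1.54 × 1.57 = 0.1934
  σ(Q2,Q3) = 0.27 × 0.91 × 1.57 = 0.3857
σ²_T = Σσ²ᵢ + 2·Σσ_ij = 5.6646 + 2 × 0.6772 = 7.0190
α = (3/2)·(1 − 5.6646/7.0190) = 0.289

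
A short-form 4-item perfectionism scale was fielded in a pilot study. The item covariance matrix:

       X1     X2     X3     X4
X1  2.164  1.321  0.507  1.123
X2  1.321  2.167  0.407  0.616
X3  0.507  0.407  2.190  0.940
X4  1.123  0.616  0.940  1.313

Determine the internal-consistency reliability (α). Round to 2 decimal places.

α = 0.74

sum of item variances = 2.164 + 2.167 + 2.190 + 1.313 = 7.834
Sum of the distinct covariances = 4.914
σ²_T = 7.834 + 2 × 4.914 = 17.662
α = (k/(k−1))·(1 − sum of item variances/σ²_T) = (4/3)·(1 − 7.834/17.662) = 0.74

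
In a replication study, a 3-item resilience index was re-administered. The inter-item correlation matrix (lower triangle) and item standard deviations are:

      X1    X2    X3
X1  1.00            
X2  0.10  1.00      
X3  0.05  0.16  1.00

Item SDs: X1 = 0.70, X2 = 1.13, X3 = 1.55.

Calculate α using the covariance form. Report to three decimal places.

Σσ²ᵢ = 0.70² + 1.13² + 1.55² = 4.1694
Covariances σ_ij = r_ij · s_i · s_j:
  σ(X1,X2) = 0.10 × 0.70 × 1.13 = 0.0791
  σ(X1,X3) = 0.05 × 0.70 × 1.55 = 0.0542
  σ(X2,X3) = 0.16 × 1.13 × 1.55 = 0.2802
σ²_T = Σσ²ᵢ + 2·Σσ_ij = 4.1694 + 2 × 0.4135 = 4.9964
α = (3/2)·(1 − 4.1694/4.9964) = 0.248

α = 0.248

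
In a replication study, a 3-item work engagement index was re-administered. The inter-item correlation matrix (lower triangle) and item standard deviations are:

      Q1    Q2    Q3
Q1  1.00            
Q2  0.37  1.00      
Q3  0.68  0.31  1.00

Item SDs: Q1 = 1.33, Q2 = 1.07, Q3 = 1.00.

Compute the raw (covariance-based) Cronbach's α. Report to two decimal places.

Cronbach's α = 0.71

Σσ²ᵢ = 1.33² + 1.07² + 1.00² = 3.9138
Covariances σ_ij = r_ij · s_i · s_j:
  σ(Q1,Q2) = 0.37 × 1.33 × 1.07 = 0.5265
  σ(Q1,Q3) = 0.68 × 1.33 × 1.00 = 0.9044
  σ(Q2,Q3) = 0.31 × 1.07 × 1.00 = 0.3317
σ²_T = Σσ²ᵢ + 2·Σσ_ij = 3.9138 + 2 × 1.7626 = 7.4390
α = (3/2)·(1 − 3.9138/7.4390) = 0.71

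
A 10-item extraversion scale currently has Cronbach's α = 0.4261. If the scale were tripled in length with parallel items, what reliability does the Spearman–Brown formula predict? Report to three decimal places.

predicted reliability = 0.690

Length factor m = 3
α' = m·α / (1 + (m−1)·α)
   = 3 × 0.4261 / (1 + (3 − 1) × 0.4261)
   = 1.2783 / 1.8522 = 0.690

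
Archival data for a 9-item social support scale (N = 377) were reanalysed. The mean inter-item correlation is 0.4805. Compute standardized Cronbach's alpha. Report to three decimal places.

α = 0.893

Standardized α = k·r̄ / (1 + (k−1)·r̄) = 9 × 0.4805 / (1 + 8 × 0.4805)
  = 4.3245 / 4.8440 = 0.893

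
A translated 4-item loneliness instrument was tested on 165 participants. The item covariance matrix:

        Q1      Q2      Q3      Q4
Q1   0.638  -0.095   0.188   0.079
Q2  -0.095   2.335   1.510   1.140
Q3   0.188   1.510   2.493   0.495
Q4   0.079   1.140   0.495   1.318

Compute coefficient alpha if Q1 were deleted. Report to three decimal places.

Remaining items: Q2, Q3, Q4 (k = 3).
Σσ²ᵢ = 2.335 + 2.493 + 1.318 = 6.146
Var(T) = 6.146 + 2 × 3.145 = 12.436
α (item deleted) = (3/2)·(1 − 6.146/12.436) = 0.759

α = 0.759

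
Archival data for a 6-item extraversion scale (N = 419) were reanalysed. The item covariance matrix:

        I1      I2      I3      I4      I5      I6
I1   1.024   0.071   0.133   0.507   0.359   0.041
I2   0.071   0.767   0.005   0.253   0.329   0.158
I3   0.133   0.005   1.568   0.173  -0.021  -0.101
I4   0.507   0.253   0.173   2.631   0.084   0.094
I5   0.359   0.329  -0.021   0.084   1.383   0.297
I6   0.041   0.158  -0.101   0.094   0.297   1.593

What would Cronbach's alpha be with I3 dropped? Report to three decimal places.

Cronbach's alpha = 0.465

Remaining items: I1, I2, I4, I5, I6 (k = 5).
sum of item variances = 1.024 + 0.767 + 2.631 + 1.383 + 1.593 = 7.398
σ²_total = 7.398 + 2 × 2.193 = 11.784
α (item deleted) = (5/4)·(1 − 7.398/11.784) = 0.465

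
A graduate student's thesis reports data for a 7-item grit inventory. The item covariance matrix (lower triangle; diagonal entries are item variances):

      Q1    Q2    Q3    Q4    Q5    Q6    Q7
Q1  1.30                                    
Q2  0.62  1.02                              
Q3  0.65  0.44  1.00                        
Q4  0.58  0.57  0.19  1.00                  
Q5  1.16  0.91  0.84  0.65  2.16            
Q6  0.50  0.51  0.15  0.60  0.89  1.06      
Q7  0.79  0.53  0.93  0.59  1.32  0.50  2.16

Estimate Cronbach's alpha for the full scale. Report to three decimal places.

Cronbach's alpha = 0.865

Σσᵢ² = 1.30 + 1.02 + 1.00 + 1.00 + 2.16 + 1.06 + 2.16 = 9.70
Σ_{i<j} σ_ij = 13.92
σ²_total = 9.70 + 2 × 13.92 = 37.54
α = (k/(k−1))·(1 − Σσᵢ²/σ²_total) = (7/6)·(1 − 9.70/37.54) = 0.865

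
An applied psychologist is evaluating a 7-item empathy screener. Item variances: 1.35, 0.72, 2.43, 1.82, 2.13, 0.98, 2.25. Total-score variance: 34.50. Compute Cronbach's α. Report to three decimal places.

Cronbach's α = 0.772

sum of item variances = 1.35 + 0.72 + 2.43 + 1.82 + 2.13 + 0.98 + 2.25 = 11.68
α = (k/(k−1))·(1 − sum of item variances/total variance) = (7/6)·(1 − 11.68/34.50) = 0.772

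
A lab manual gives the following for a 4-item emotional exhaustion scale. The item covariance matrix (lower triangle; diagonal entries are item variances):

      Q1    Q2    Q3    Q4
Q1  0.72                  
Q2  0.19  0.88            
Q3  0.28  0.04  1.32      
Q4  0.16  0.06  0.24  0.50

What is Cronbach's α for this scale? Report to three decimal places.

sum of item variances = 0.72 + 0.88 + 1.32 + 0.50 = 3.42
Sum of the distinct covariances = 0.97
σ²_total = 3.42 + 2 × 0.97 = 5.36
α = (k/(k−1))·(1 − sum of item variances/σ²_total) = (4/3)·(1 − 3.42/5.36) = 0.483

α = 0.483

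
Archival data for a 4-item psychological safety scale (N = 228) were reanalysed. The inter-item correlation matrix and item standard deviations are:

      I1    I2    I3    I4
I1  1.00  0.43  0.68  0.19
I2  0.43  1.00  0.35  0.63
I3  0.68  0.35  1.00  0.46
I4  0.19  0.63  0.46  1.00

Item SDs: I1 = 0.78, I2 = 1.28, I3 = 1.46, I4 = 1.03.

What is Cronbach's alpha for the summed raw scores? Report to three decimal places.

Σσ²ᵢ = 0.78² + 1.28² + 1.46² + 1.03² = 5.4393
Covariances σ_ij = r_ij · s_i · s_j:
  σ(I1,I2) = 0.43 × 0.78 × 1.28 = 0.4293
  σ(I1,I3) = 0.68 × 0.78 × 1.46 = 0.7744
  σ(I1,I4) = 0.19 × 0.78 × 1.03 = 0.1526
  σ(I2,I3) = 0.35 × 1.28 × 1.46 = 0.6541
  σ(I2,I4) = 0.63 × 1.28 × 1.03 = 0.8306
  σ(I3,I4) = 0.46 × 1.46 × 1.03 = 0.6917
σ²_T = Σσ²ᵢ + 2·Σσ_ij = 5.4393 + 2 × 3.5327 = 12.5047
α = (4/3)·(1 − 5.4393/12.5047) = 0.753

Cronbach's alpha = 0.753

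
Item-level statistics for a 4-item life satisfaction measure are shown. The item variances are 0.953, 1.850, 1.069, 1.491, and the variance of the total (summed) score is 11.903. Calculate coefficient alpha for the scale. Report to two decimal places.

Σσ²ᵢ = 0.953 + 1.850 + 1.069 + 1.491 = 5.363
α = (k/(k−1))·(1 − Σσ²ᵢ/total variance) = (4/3)·(1 − 5.363/11.903) = 0.73

α = 0.73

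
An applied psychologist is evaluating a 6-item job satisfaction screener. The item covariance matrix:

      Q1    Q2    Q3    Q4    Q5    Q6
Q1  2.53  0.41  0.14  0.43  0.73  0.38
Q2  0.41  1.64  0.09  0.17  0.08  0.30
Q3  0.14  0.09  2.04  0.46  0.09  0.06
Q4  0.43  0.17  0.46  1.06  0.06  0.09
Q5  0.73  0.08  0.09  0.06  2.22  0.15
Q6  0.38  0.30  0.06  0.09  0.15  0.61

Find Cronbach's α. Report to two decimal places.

sum of item variances = 2.53 + 1.64 + 2.04 + 1.06 + 2.22 + 0.61 = 10.10
Sum of the distinct covariances = 3.64
total variance = 10.10 + 2 × 3.64 = 17.38
α = (k/(k−1))·(1 − sum of item variances/total variance) = (6/5)·(1 − 10.10/17.38) = 0.50

α = 0.50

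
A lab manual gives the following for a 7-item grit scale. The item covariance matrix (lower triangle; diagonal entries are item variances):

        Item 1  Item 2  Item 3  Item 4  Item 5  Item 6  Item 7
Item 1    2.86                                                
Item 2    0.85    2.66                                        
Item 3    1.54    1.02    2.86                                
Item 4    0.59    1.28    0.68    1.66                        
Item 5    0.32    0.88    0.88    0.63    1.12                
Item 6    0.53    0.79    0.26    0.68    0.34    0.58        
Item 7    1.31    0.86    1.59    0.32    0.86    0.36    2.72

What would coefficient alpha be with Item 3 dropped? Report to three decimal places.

Remaining items: Item 1, Item 2, Item 4, Item 5, Item 6, Item 7 (k = 6).
sum of item variances = 2.86 + 2.66 + 1.66 + 1.12 + 0.58 + 2.72 = 11.60
σ²_T = 11.60 + 2 × 10.60 = 32.80
α (item deleted) = (6/5)·(1 − 11.60/32.80) = 0.776

coefficient alpha = 0.776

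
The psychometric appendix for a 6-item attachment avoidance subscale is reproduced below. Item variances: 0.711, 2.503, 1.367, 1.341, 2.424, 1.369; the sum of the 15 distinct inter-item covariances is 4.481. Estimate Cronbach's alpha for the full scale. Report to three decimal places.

sum of item variances = 0.711 + 2.503 + 1.367 + 1.341 + 2.424 + 1.369 = 9.715
Sum of distinct covariances = 4.481
σ²_T = sum of item variances + 2·Σcov = 9.715 + 2 × 4.481 = 18.677
α = (6/5)·(1 − 9.715/18.677) = 0.576

Cronbach's alpha = 0.576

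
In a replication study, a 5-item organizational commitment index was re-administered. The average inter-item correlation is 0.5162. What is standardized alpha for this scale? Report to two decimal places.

Standardized α = k·r̄ / (1 + (k−1)·r̄) = 5 × 0.5162 / (1 + 4 × 0.5162)
  = 2.5810 / 3.0648 = 0.84

standardized alpha = 0.84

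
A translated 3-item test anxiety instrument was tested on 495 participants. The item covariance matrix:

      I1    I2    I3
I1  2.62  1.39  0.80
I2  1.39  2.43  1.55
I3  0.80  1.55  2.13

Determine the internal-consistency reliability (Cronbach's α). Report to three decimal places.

Cronbach's α = 0.765

sum of item variances = 2.62 + 2.43 + 2.13 = 7.18
Sum of off-diagonal covariances = 3.74
total variance = 7.18 + 2 × 3.74 = 14.66
α = (k/(k−1))·(1 − sum of item variances/total variance) = (3/2)·(1 − 7.18/14.66) = 0.765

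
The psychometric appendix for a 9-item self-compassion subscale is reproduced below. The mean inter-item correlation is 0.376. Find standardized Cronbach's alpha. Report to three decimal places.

Standardized α = k·r̄ / (1 + (k−1)·r̄) = 9 × 0.376 / (1 + 8 × 0.376)
  = 3.3840 / 4.0080 = 0.844

α = 0.844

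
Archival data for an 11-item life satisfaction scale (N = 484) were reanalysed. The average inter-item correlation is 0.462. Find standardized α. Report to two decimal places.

Standardized α = k·r̄ / (1 + (k−1)·r̄) = 11 × 0.462 / (1 + 10 × 0.462)
  = 5.0820 / 5.6200 = 0.90

standardized α = 0.90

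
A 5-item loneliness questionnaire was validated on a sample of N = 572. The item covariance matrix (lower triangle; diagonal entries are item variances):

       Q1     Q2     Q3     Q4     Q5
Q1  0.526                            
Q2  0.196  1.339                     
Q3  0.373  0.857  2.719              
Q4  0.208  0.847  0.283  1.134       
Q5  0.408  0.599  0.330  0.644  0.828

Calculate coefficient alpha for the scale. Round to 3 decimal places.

sum of item variances = 0.526 + 1.339 + 2.719 + 1.134 + 0.828 = 6.546
Sum of off-diagonal covariances = 4.745
σ²_total = 6.546 + 2 × 4.745 = 16.036
α = (k/(k−1))·(1 − sum of item variances/σ²_total) = (5/4)·(1 − 6.546/16.036) = 0.740

α = 0.740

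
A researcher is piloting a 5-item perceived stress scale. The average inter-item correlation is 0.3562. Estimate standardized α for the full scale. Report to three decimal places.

Standardized α = k·r̄ / (1 + (k−1)·r̄) = 5 × 0.3562 / (1 + 4 × 0.3562)
  = 1.7810 / 2.4248 = 0.734

standardized α = 0.734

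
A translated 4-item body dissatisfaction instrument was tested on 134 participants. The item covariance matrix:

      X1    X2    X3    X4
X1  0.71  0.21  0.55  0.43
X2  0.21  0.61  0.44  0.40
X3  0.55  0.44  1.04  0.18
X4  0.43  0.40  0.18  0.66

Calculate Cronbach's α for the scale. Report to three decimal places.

Cronbach's α = 0.792

Σσᵢ² = 0.71 + 0.61 + 1.04 + 0.66 = 3.02
Sum of the distinct covariances = 2.21
σ²_T = 3.02 + 2 × 2.21 = 7.44
α = (k/(k−1))·(1 − Σσᵢ²/σ²_T) = (4/3)·(1 − 3.02/7.44) = 0.792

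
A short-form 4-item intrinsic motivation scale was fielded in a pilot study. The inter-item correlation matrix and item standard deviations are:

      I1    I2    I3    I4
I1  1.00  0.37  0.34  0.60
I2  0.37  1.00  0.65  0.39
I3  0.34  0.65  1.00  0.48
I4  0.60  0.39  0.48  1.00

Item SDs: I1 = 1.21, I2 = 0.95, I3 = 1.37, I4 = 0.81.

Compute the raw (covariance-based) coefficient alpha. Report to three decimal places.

α = 0.761

Σσ²ᵢ = 1.21² + 0.95² + 1.37² + 0.81² = 4.8996
Covariances σ_ij = r_ij · s_i · s_j:
  σ(I1,I2) = 0.37 × 1.21 × 0.95 = 0.4253
  σ(I1,I3) = 0.34 × 1.21 × 1.37 = 0.5636
  σ(I1,I4) = 0.60 × 1.21 × 0.81 = 0.5881
  σ(I2,I3) = 0.65 × 0.95 × 1.37 = 0.8460
  σ(I2,I4) = 0.39 × 0.95 × 0.81 = 0.3001
  σ(I3,I4) = 0.48 × 1.37 × 0.81 = 0.5327
σ²_T = Σσ²ᵢ + 2·Σσ_ij = 4.8996 + 2 × 3.2558 = 11.4112
α = (4/3)·(1 − 4.8996/11.4112) = 0.761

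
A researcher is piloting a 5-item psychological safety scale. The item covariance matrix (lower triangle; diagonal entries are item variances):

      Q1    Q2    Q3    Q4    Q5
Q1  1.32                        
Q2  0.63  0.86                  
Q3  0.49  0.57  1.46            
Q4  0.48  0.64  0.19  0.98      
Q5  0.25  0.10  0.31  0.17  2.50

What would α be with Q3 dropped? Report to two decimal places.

α = 0.59

Remaining items: Q1, Q2, Q4, Q5 (k = 4).
Σσ²ᵢ = 1.32 + 0.86 + 0.98 + 2.50 = 5.66
σ²_T = 5.66 + 2 × 2.27 = 10.20
α (item deleted) = (4/3)·(1 − 5.66/10.20) = 0.59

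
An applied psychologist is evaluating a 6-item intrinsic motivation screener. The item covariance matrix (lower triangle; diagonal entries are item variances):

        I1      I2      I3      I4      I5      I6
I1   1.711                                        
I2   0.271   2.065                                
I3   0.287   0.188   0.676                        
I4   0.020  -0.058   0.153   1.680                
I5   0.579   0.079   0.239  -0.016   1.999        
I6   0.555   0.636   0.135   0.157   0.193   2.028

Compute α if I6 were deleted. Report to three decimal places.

α = 0.375

Remaining items: I1, I2, I3, I4, I5 (k = 5).
ΣVar(i) = 1.711 + 2.065 + 0.676 + 1.680 + 1.999 = 8.131
σ²_T = 8.131 + 2 × 1.742 = 11.615
α (item deleted) = (5/4)·(1 − 8.131/11.615) = 0.375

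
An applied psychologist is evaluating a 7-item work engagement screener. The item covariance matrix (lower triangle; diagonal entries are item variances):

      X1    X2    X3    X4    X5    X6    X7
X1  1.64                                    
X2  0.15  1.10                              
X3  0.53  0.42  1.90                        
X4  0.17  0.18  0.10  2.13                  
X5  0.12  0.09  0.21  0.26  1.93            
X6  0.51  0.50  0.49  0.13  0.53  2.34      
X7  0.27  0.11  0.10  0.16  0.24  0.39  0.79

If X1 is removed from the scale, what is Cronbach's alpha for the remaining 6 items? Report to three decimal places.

α = 0.521

Remaining items: X2, X3, X4, X5, X6, X7 (k = 6).
Σσᵢ² = 1.10 + 1.90 + 2.13 + 1.93 + 2.34 + 0.79 = 10.19
total variance = 10.19 + 2 × 3.91 = 18.01
α (item deleted) = (6/5)·(1 − 10.19/18.01) = 0.521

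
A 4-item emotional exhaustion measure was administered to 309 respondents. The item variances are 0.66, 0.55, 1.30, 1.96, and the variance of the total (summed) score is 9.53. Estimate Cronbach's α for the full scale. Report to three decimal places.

Σσᵢ² = 0.66 + 0.55 + 1.30 + 1.96 = 4.47
α = (k/(k−1))·(1 − Σσᵢ²/total variance) = (4/3)·(1 − 4.47/9.53) = 0.708

Cronbach's α = 0.708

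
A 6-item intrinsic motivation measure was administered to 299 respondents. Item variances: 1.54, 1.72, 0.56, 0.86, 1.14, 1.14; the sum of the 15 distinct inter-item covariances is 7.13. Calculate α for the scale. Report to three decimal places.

α = 0.806

ΣVar(i) = 1.54 + 1.72 + 0.56 + 0.86 + 1.14 + 1.14 = 6.96
Sum of distinct covariances = 7.13
total variance = ΣVar(i) + 2·Σcov = 6.96 + 2 × 7.13 = 21.22
α = (6/5)·(1 − 6.96/21.22) = 0.806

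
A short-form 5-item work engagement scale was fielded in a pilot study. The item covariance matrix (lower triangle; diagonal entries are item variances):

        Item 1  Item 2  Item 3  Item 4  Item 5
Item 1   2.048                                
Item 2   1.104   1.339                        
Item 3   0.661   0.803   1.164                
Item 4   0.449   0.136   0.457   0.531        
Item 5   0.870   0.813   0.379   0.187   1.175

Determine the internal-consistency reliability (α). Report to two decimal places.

α = 0.81

ΣVar(i) = 2.048 + 1.339 + 1.164 + 0.531 + 1.175 = 6.257
Sum of the distinct covariances = 5.859
Var(T) = 6.257 + 2 × 5.859 = 17.975
α = (k/(k−1))·(1 − ΣVar(i)/Var(T)) = (5/4)·(1 − 6.257/17.975) = 0.81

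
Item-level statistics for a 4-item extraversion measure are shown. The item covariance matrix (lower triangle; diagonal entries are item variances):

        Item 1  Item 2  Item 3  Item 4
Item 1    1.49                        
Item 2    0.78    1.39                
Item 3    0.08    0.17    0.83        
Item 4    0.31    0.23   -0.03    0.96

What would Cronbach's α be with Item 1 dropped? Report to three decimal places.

α = 0.283

Remaining items: Item 2, Item 3, Item 4 (k = 3).
Σσᵢ² = 1.39 + 0.83 + 0.96 = 3.18
total variance = 3.18 + 2 × 0.37 = 3.92
α (item deleted) = (3/2)·(1 − 3.18/3.92) = 0.283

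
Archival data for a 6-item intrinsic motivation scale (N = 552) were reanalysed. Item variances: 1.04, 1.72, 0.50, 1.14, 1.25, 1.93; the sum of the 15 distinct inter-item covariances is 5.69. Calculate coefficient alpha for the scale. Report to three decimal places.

ΣVar(i) = 1.04 + 1.72 + 0.50 + 1.14 + 1.25 + 1.93 = 7.58
Sum of distinct covariances = 5.69
σ²_total = ΣVar(i) + 2·Σcov = 7.58 + 2 × 5.69 = 18.96
α = (6/5)·(1 − 7.58/18.96) = 0.720

α = 0.720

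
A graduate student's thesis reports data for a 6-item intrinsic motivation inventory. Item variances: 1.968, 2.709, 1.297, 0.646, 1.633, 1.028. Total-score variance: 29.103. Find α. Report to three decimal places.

α = 0.817

ΣVar(i) = 1.968 + 2.709 + 1.297 + 0.646 + 1.633 + 1.028 = 9.281
α = (k/(k−1))·(1 − ΣVar(i)/total variance) = (6/5)·(1 − 9.281/29.103) = 0.817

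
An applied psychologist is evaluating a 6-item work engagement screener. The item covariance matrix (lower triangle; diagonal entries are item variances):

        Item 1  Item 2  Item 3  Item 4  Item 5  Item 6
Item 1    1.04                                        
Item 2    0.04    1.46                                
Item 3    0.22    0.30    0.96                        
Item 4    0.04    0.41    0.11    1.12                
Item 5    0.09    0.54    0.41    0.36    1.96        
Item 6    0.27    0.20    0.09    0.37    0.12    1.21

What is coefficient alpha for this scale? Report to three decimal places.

α = 0.575

Σσ²ᵢ = 1.04 + 1.46 + 0.96 + 1.12 + 1.96 + 1.21 = 7.75
Σ_{i<j} σ_ij = 3.57
Var(T) = 7.75 + 2 × 3.57 = 14.89
α = (k/(k−1))·(1 − Σσ²ᵢ/Var(T)) = (6/5)·(1 − 7.75/14.89) = 0.575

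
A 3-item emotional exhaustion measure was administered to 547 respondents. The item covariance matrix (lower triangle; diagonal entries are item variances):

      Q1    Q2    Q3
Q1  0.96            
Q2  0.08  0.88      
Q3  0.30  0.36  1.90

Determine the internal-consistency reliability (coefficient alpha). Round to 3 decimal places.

Σσᵢ² = 0.96 + 0.88 + 1.90 = 3.74
Sum of off-diagonal covariances = 0.74
Var(T) = 3.74 + 2 × 0.74 = 5.22
α = (k/(k−1))·(1 − Σσᵢ²/Var(T)) = (3/2)·(1 − 3.74/5.22) = 0.425

α = 0.425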